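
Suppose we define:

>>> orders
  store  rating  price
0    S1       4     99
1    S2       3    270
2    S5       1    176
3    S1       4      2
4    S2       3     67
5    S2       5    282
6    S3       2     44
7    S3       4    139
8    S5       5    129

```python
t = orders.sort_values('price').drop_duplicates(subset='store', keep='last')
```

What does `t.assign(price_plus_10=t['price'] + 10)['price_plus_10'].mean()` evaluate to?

sort by price:
  store  rating  price
3    S1       4      2
6    S3       2     44
4    S2       3     67
0    S1       4     99
8    S5       5    129
7    S3       4    139
2    S5       1    176
1    S2       3    270
5    S2       5    282
drop duplicate store (keep=last):
  store  rating  price
0    S1       4     99
7    S3       4    139
2    S5       1    176
5    S2       5    282
add column price_plus_10 = t['price'] + 10:
  store  rating  price  price_plus_10
0    S1       4     99            109
7    S3       4    139            149
2    S5       1    176            186
5    S2       5    282            292

184.0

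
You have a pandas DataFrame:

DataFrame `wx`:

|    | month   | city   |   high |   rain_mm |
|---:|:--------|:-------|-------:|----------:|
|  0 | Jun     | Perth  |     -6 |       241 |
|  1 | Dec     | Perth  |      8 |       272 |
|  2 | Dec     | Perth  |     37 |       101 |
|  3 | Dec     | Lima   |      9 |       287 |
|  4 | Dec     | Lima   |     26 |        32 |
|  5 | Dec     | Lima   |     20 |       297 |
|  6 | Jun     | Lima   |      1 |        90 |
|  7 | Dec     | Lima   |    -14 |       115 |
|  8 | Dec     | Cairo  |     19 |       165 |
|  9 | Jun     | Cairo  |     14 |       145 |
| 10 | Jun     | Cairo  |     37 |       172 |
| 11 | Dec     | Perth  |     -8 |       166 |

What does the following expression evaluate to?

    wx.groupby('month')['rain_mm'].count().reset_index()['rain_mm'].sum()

12

group by month, count of rain_mm:
month
Dec    8
Jun    4
Name: rain_mm, dtype: int64
reset_index():
  month  rain_mm
0   Dec        8
1   Jun        4
sum of column 'rain_mm' → 12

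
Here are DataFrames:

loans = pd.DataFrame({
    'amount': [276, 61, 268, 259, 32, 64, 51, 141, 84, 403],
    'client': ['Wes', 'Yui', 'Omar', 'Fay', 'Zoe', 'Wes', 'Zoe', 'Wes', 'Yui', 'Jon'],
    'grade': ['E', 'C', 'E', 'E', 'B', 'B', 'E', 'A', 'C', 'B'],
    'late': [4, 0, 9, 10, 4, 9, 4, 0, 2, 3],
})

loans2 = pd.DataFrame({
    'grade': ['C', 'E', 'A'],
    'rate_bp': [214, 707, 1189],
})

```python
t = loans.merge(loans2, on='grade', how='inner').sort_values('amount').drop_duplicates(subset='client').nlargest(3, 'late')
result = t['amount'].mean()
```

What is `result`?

merge on 'grade' (how='inner') → 7 rows:
   amount client grade  late  rate_bp
0     276    Wes     E     4      707
1      61    Yui     C     0      214
2     268   Omar     E     9      707
3     259    Fay     E    10      707
4      51    Zoe     E     4      707
5     141    Wes     A     0     1189
6      84    Yui     C     2      214
sort by amount:
   amount client grade  late  rate_bp
4      51    Zoe     E     4      707
1      61    Yui     C     0      214
6      84    Yui     C     2      214
5     141    Wes     A     0     1189
3     259    Fay     E    10      707
2     268   Omar     E     9      707
0     276    Wes     E     4      707
drop duplicate client (keep=first):
   amount client grade  late  rate_bp
4      51    Zoe     E     4      707
1      61    Yui     C     0      214
5     141    Wes     A     0     1189
3     259    Fay     E    10      707
2     268   Omar     E     9      707
take 3 rows with largest late:
   amount client grade  late  rate_bp
3     259    Fay     E    10      707
2     268   Omar     E     9      707
4      51    Zoe     E     4      707

192.666666667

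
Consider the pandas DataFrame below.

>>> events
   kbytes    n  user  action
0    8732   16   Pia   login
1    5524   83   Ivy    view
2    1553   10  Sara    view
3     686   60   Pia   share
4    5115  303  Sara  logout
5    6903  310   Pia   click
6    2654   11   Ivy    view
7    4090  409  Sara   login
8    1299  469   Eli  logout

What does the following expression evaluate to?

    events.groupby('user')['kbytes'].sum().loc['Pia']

group by user, sum of kbytes:
user
Eli      1299
Ivy      8178
Pia     16321
Sara    10758
Name: kbytes, dtype: int64
Finally, value at index 'Pia' = 16321.

16321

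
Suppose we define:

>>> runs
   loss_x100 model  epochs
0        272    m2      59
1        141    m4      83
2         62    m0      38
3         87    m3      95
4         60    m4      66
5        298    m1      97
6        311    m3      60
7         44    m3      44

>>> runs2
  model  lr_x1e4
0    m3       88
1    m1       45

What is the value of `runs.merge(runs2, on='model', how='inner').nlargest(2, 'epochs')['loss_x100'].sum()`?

385

merge on 'model' (how='inner') → 4 rows:
   loss_x100 model  epochs  lr_x1e4
0         87    m3      95       88
1        298    m1      97       45
2        311    m3      60       88
3         44    m3      44       88
take 2 rows with largest epochs:
   loss_x100 model  epochs  lr_x1e4
1        298    m1      97       45
0         87    m3      95       88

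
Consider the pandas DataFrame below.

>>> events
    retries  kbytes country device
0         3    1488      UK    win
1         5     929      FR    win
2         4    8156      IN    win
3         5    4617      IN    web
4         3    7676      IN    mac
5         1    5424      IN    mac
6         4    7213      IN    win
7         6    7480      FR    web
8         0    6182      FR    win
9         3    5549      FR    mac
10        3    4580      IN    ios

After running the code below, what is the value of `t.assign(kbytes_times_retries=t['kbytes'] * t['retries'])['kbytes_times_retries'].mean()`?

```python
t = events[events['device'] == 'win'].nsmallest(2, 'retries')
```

filter rows where device == 'win':
   retries  kbytes country device
0        3    1488      UK    win
1        5     929      FR    win
2        4    8156      IN    win
6        4    7213      IN    win
8        0    6182      FR    win
take 2 rows with smallest retries:
   retries  kbytes country device
8        0    6182      FR    win
0        3    1488      UK    win
add column kbytes_times_retries = t['kbytes'] * t['retries']:
   retries  kbytes country device  kbytes_times_retries
8        0    6182      FR    win                     0
0        3    1488      UK    win                  4464
Hence 2232.0.

2232.0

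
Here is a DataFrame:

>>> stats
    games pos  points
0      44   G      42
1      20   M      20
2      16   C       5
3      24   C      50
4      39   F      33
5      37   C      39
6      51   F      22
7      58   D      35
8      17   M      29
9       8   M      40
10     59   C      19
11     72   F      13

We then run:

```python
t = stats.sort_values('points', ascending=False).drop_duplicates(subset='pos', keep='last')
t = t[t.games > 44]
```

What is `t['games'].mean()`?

sort by points descending:
    games pos  points
3      24   C      50
0      44   G      42
9       8   M      40
5      37   C      39
7      58   D      35
4      39   F      33
8      17   M      29
6      51   F      22
1      20   M      20
10     59   C      19
11     72   F      13
2      16   C       5
drop duplicate pos (keep=last):
    games pos  points
0      44   G      42
7      58   D      35
1      20   M      20
11     72   F      13
2      16   C       5
filter rows where games > 44:
    games pos  points
7      58   D      35
11     72   F      13
Hence 65.0.

65.0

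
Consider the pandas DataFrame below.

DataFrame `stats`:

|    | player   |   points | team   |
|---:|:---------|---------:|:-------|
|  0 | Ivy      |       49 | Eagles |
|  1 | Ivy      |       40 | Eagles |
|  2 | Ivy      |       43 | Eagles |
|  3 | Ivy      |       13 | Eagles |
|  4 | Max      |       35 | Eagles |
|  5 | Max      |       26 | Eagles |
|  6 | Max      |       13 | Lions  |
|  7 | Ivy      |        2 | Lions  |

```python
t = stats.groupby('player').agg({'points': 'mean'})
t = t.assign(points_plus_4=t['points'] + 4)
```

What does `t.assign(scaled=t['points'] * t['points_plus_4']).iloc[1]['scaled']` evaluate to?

group by player, mean of points:
           points
player           
Ivy     29.400000
Max     24.666667
add column points_plus_4 = t['points'] + 4:
           points  points_plus_4
player                          
Ivy     29.400000      33.400000
Max     24.666667      28.666667
add column scaled = t['points'] * t['points_plus_4']:
           points  points_plus_4      scaled
player                                      
Ivy     29.400000      33.400000  981.960000
Max     24.666667      28.666667  707.111111

707.111111111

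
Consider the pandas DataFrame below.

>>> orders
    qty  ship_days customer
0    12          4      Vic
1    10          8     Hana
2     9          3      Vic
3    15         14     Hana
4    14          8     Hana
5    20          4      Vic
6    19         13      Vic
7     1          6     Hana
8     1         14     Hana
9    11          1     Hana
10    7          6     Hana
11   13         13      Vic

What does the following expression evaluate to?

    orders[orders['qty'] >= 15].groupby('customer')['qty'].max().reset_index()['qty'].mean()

17.5

filter rows where qty >= 15:
   qty  ship_days customer
3   15         14     Hana
5   20          4      Vic
6   19         13      Vic
group by customer, max of qty:
customer
Hana    15
Vic     20
Name: qty, dtype: int64
reset_index():
  customer  qty
0     Hana   15
1      Vic   20
Then the mean of column 'qty': 17.5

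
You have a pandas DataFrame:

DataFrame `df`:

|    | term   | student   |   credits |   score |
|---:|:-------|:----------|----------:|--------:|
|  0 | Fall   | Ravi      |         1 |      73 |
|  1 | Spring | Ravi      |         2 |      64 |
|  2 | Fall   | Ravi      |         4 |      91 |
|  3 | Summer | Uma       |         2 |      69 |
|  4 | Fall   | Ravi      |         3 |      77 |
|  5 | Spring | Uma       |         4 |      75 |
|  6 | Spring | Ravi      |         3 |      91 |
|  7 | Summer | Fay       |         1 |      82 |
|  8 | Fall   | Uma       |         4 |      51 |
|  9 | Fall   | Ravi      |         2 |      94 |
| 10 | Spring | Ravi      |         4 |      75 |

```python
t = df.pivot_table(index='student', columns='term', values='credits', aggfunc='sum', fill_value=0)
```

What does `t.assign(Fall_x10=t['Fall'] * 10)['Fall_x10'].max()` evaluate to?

pivot: rows=student, cols=term, sum(credits):
term     Fall  Spring  Summer
student                      
Fay         0       0       1
Ravi       10       9       0
Uma         4       4       2
add column Fall_x10 = t['Fall'] * 10:
term     Fall  Spring  Summer  Fall_x10
student                                
Fay         0       0       1         0
Ravi       10       9       0       100
Uma         4       4       2        40
max of column 'Fall_x10' → 100

100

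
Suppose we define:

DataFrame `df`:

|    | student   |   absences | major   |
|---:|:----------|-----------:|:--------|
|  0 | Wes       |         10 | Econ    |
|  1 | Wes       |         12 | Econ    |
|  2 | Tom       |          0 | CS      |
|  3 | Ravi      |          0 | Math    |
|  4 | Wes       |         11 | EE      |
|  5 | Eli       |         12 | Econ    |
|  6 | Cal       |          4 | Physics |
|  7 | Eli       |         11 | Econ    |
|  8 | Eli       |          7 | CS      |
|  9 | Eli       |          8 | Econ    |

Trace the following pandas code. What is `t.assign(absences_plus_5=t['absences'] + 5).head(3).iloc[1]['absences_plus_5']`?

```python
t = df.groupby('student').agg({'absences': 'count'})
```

9

group by student, count of absences:
         absences
student          
Cal             1
Eli             4
Ravi            1
Tom             1
Wes             3
add column absences_plus_5 = t['absences'] + 5:
         absences  absences_plus_5
student                           
Cal             1                6
Eli             4                9
Ravi            1                6
Tom             1                6
Wes             3                8
take first 3 rows:
         absences  absences_plus_5
student                           
Cal             1                6
Eli             4                9
Ravi            1                6
Hence 9.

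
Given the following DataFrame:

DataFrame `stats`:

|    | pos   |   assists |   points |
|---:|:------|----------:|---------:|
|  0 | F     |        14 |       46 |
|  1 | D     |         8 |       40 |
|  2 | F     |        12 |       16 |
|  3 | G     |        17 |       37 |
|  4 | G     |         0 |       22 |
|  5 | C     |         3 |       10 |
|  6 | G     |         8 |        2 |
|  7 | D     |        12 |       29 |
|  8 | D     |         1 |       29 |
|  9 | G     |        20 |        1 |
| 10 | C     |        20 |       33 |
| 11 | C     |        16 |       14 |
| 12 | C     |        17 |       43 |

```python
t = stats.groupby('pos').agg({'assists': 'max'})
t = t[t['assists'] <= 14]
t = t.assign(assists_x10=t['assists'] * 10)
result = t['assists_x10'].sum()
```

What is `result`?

260

group by pos, max of assists:
     assists
pos         
C         20
D         12
F         14
G         20
filter rows where assists <= 14:
     assists
pos         
D         12
F         14
add column assists_x10 = t['assists'] * 10:
     assists  assists_x10
pos                      
D         12          120
F         14          140
Then the sum of column 'assists_x10': 260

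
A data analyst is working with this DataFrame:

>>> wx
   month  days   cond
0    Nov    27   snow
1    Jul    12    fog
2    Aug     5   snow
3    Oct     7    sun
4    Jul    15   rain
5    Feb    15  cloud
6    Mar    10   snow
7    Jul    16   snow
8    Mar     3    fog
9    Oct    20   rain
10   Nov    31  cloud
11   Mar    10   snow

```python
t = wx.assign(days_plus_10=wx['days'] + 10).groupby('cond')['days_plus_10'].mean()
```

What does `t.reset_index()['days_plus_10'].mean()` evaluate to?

add column days_plus_10 = wx['days'] + 10:
   month  days   cond  days_plus_10
0    Nov    27   snow            37
1    Jul    12    fog            22
2    Aug     5   snow            15
3    Oct     7    sun            17
4    Jul    15   rain            25
5    Feb    15  cloud            25
6    Mar    10   snow            20
7    Jul    16   snow            26
8    Mar     3    fog            13
9    Oct    20   rain            30
10   Nov    31  cloud            41
11   Mar    10   snow            20
group by cond, mean of days_plus_10:
cond
cloud    33.0
fog      17.5
rain     27.5
snow     23.6
sun      17.0
Name: days_plus_10, dtype: float64
reset_index():
    cond  days_plus_10
0  cloud          33.0
1    fog          17.5
2   rain          27.5
3   snow          23.6
4    sun          17.0
Then the mean of column 'days_plus_10': 23.72

23.72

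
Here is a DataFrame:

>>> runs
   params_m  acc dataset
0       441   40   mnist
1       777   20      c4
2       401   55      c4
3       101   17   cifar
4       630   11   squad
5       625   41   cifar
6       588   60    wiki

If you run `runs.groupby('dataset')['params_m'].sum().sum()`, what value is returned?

group by dataset, sum of params_m:
dataset
c4       1178
cifar     726
mnist     441
squad     630
wiki      588
Name: params_m, dtype: int64
So sum() = 3563.

3563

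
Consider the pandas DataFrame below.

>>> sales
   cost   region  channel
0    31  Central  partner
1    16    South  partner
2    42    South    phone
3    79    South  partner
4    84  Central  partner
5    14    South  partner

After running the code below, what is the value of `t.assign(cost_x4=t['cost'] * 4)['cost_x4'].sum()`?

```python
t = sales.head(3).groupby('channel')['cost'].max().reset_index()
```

292

take first 3 rows:
   cost   region  channel
0    31  Central  partner
1    16    South  partner
2    42    South    phone
group by channel, max of cost:
channel
partner    31
phone      42
Name: cost, dtype: int64
reset_index():
   channel  cost
0  partner    31
1    phone    42
add column cost_x4 = t['cost'] * 4:
   channel  cost  cost_x4
0  partner    31      124
1    phone    42      168
So sum() = 292.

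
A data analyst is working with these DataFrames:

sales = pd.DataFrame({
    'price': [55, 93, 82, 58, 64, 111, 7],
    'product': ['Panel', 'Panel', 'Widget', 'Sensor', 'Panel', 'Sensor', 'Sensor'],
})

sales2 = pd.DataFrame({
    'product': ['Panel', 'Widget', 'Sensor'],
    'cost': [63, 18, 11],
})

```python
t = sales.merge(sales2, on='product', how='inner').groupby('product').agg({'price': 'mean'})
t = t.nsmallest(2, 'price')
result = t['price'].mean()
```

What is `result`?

merge on 'product' (how='inner') → 7 rows:
   price product  cost
0     55   Panel    63
1     93   Panel    63
2     82  Widget    18
3     58  Sensor    11
4     64   Panel    63
5    111  Sensor    11
6      7  Sensor    11
group by product, mean of price:
             price
product           
Panel    70.666667
Sensor   58.666667
Widget   82.000000
take 2 rows with smallest price:
             price
product           
Sensor   58.666667
Panel    70.666667

64.6666666667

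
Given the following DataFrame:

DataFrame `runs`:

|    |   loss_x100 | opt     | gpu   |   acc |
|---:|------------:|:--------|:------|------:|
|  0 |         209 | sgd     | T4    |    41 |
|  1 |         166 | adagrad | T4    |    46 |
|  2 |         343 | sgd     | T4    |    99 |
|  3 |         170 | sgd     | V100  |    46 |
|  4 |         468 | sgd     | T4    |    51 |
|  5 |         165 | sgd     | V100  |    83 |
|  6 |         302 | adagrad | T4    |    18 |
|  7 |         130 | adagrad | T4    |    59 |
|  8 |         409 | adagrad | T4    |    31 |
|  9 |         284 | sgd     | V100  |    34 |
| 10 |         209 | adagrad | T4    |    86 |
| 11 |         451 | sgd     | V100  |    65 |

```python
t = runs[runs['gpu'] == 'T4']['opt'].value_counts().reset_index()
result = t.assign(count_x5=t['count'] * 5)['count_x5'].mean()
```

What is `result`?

20.0

filter rows where gpu == 'T4':
    loss_x100      opt gpu  acc
0         209      sgd  T4   41
1         166  adagrad  T4   46
2         343      sgd  T4   99
4         468      sgd  T4   51
6         302  adagrad  T4   18
7         130  adagrad  T4   59
8         409  adagrad  T4   31
10        209  adagrad  T4   86
value_counts of opt:
opt
adagrad    5
sgd        3
Name: count, dtype: int64
reset_index():
       opt  count
0  adagrad      5
1      sgd      3
add column count_x5 = t['count'] * 5:
       opt  count  count_x5
0  adagrad      5        25
1      sgd      3        15
So mean() = 20.0.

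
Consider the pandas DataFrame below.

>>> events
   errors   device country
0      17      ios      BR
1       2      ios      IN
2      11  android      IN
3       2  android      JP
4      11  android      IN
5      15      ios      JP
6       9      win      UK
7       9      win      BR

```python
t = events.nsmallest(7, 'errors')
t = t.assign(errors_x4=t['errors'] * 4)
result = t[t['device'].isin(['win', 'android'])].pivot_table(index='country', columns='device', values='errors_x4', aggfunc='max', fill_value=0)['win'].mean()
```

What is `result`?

take 7 rows with smallest errors:
   errors   device country
1       2      ios      IN
3       2  android      JP
6       9      win      UK
7       9      win      BR
2      11  android      IN
4      11  android      IN
5      15      ios      JP
add column errors_x4 = t['errors'] * 4:
   errors   device country  errors_x4
1       2      ios      IN          8
3       2  android      JP          8
6       9      win      UK         36
7       9      win      BR         36
2      11  android      IN         44
4      11  android      IN         44
5      15      ios      JP         60
filter rows where device in ['win', 'android']:
   errors   device country  errors_x4
3       2  android      JP          8
6       9      win      UK         36
7       9      win      BR         36
2      11  android      IN         44
4      11  android      IN         44
pivot: rows=country, cols=device, max(errors_x4):
device   android  win
country              
BR             0   36
IN            44    0
JP             8    0
UK             0   36
Reading off the mean of column 'win', we get 18.0.

18.0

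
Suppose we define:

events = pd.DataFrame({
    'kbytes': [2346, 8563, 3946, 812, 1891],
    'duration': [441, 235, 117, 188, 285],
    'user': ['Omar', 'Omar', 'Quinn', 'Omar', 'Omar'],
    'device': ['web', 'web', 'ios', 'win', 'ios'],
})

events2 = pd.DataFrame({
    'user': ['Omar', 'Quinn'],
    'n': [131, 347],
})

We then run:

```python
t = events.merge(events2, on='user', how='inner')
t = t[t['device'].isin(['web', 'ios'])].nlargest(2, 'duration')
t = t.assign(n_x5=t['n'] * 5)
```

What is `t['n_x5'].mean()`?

merge on 'user' (how='inner') → 5 rows:
   kbytes  duration   user device    n
0    2346       441   Omar    web  131
1    8563       235   Omar    web  131
2    3946       117  Quinn    ios  347
3     812       188   Omar    win  131
4    1891       285   Omar    ios  131
filter rows where device in ['web', 'ios']:
   kbytes  duration   user device    n
0    2346       441   Omar    web  131
1    8563       235   Omar    web  131
2    3946       117  Quinn    ios  347
4    1891       285   Omar    ios  131
take 2 rows with largest duration:
   kbytes  duration  user device    n
0    2346       441  Omar    web  131
4    1891       285  Omar    ios  131
add column n_x5 = t['n'] * 5:
   kbytes  duration  user device    n  n_x5
0    2346       441  Omar    web  131   655
4    1891       285  Omar    ios  131   655

655.0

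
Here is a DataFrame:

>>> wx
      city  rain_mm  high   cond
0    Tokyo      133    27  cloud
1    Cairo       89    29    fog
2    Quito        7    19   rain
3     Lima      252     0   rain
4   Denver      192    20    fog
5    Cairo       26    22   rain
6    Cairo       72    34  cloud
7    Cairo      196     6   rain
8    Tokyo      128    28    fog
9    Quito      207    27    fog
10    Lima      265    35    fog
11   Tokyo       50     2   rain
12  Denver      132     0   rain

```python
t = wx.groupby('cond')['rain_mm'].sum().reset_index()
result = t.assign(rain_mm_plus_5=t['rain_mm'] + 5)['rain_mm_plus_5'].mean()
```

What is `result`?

588.0

group by cond, sum of rain_mm:
cond
cloud    205
fog      881
rain     663
Name: rain_mm, dtype: int64
reset_index():
    cond  rain_mm
0  cloud      205
1    fog      881
2   rain      663
add column rain_mm_plus_5 = t['rain_mm'] + 5:
    cond  rain_mm  rain_mm_plus_5
0  cloud      205             210
1    fog      881             886
2   rain      663             668
Then the mean of column 'rain_mm_plus_5': 588.0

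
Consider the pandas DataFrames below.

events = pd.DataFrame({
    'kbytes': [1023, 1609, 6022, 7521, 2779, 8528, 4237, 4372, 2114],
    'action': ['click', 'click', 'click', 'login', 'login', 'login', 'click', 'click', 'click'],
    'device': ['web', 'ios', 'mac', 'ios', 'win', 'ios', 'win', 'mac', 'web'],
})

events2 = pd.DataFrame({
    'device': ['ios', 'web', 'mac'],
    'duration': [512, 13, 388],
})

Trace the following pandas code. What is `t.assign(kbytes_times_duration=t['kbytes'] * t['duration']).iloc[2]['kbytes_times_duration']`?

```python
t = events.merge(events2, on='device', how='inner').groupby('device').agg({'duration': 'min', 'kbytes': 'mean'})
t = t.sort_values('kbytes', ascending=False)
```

merge on 'device' (how='inner') → 7 rows:
   kbytes action device  duration
0    1023  click    web        13
1    1609  click    ios       512
2    6022  click    mac       388
3    7521  login    ios       512
4    8528  login    ios       512
5    4372  click    mac       388
6    2114  click    web        13
group by device: min(duration), mean(kbytes):
        duration  kbytes
device                  
ios          512  5886.0
mac          388  5197.0
web           13  1568.5
sort by kbytes descending:
        duration  kbytes
device                  
ios          512  5886.0
mac          388  5197.0
web           13  1568.5
add column kbytes_times_duration = t['kbytes'] * t['duration']:
        duration  kbytes  kbytes_times_duration
device                                         
ios          512  5886.0              3013632.0
mac          388  5197.0              2016436.0
web           13  1568.5                20390.5

20390.5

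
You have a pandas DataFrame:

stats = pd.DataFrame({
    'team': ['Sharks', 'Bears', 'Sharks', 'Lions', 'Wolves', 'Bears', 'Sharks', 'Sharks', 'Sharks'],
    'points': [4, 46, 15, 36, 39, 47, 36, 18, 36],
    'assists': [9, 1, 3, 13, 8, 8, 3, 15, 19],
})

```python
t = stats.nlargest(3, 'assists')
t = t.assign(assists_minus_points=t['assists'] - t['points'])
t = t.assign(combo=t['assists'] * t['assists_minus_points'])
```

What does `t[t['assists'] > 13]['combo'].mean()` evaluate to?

-184.0

take 3 rows with largest assists:
     team  points  assists
8  Sharks      36       19
7  Sharks      18       15
3   Lions      36       13
add column assists_minus_points = t['assists'] - t['points']:
     team  points  assists  assists_minus_points
8  Sharks      36       19                   -17
7  Sharks      18       15                    -3
3   Lions      36       13                   -23
add column combo = t['assists'] * t['assists_minus_points']:
     team  points  assists  assists_minus_points  combo
8  Sharks      36       19                   -17   -323
7  Sharks      18       15                    -3    -45
3   Lions      36       13                   -23   -299
filter rows where assists > 13:
     team  points  assists  assists_minus_points  combo
8  Sharks      36       19                   -17   -323
7  Sharks      18       15                    -3    -45
Hence -184.0.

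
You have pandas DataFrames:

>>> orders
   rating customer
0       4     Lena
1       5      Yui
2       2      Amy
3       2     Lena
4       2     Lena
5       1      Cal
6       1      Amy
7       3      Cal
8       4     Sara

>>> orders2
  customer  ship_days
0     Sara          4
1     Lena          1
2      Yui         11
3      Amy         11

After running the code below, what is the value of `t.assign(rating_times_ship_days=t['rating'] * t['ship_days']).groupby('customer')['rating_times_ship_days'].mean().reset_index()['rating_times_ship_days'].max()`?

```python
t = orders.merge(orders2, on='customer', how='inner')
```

merge on 'customer' (how='inner') → 7 rows:
   rating customer  ship_days
0       4     Lena          1
1       5      Yui         11
2       2      Amy         11
3       2     Lena          1
4       2     Lena          1
5       1      Amy         11
6       4     Sara          4
add column rating_times_ship_days = t['rating'] * t['ship_days']:
   rating customer  ship_days  rating_times_ship_days
0       4     Lena          1                       4
1       5      Yui         11                      55
2       2      Amy         11                      22
3       2     Lena          1                       2
4       2     Lena          1                       2
5       1      Amy         11                      11
6       4     Sara          4                      16
group by customer, mean of rating_times_ship_days:
customer
Amy     16.500000
Lena     2.666667
Sara    16.000000
Yui     55.000000
Name: rating_times_ship_days, dtype: float64
reset_index():
  customer  rating_times_ship_days
0      Amy               16.500000
1     Lena                2.666667
2     Sara               16.000000
3      Yui               55.000000
Hence 55.0.

55.0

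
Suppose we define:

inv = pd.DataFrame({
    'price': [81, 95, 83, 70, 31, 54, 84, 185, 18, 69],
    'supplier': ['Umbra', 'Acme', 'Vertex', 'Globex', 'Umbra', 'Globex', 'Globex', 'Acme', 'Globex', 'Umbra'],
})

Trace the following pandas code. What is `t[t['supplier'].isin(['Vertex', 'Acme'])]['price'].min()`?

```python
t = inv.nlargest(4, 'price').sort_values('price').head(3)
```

83

take 4 rows with largest price:
   price supplier
7    185     Acme
1     95     Acme
6     84   Globex
2     83   Vertex
sort by price:
   price supplier
2     83   Vertex
6     84   Globex
1     95     Acme
7    185     Acme
take first 3 rows:
   price supplier
2     83   Vertex
6     84   Globex
1     95     Acme
filter rows where supplier in ['Vertex', 'Acme']:
   price supplier
2     83   Vertex
1     95     Acme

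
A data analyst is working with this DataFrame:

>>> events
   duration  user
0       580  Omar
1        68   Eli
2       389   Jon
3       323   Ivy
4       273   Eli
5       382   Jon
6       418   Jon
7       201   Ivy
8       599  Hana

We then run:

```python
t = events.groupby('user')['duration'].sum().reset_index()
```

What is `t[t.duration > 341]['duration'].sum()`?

group by user, sum of duration:
user
Eli      341
Hana     599
Ivy      524
Jon     1189
Omar     580
Name: duration, dtype: int64
reset_index():
   user  duration
0   Eli       341
1  Hana       599
2   Ivy       524
3   Jon      1189
4  Omar       580
filter rows where duration > 341:
   user  duration
1  Hana       599
2   Ivy       524
3   Jon      1189
4  Omar       580

2892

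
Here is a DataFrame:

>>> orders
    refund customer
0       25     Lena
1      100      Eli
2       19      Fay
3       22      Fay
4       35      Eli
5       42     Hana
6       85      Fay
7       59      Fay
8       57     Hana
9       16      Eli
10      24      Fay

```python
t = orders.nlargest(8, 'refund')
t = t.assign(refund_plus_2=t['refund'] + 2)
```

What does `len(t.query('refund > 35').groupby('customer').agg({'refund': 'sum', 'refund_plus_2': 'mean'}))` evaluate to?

3

take 8 rows with largest refund:
    refund customer
1      100      Eli
6       85      Fay
7       59      Fay
8       57     Hana
5       42     Hana
4       35      Eli
0       25     Lena
10      24      Fay
add column refund_plus_2 = t['refund'] + 2:
    refund customer  refund_plus_2
1      100      Eli            102
6       85      Fay             87
7       59      Fay             61
8       57     Hana             59
5       42     Hana             44
4       35      Eli             37
0       25     Lena             27
10      24      Fay             26
filter rows where refund > 35:
   refund customer  refund_plus_2
1     100      Eli            102
6      85      Fay             87
7      59      Fay             61
8      57     Hana             59
5      42     Hana             44
group by customer: sum(refund), mean(refund_plus_2):
          refund  refund_plus_2
customer                       
Eli          100          102.0
Fay          144           74.0
Hana          99           51.5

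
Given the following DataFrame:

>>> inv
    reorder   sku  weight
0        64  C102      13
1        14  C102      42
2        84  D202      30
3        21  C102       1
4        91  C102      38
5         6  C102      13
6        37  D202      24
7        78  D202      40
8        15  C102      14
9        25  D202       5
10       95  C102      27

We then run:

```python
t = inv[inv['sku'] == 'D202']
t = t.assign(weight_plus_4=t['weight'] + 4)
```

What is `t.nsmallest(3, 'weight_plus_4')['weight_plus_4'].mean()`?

filter rows where sku == 'D202':
   reorder   sku  weight
2       84  D202      30
6       37  D202      24
7       78  D202      40
9       25  D202       5
add column weight_plus_4 = t['weight'] + 4:
   reorder   sku  weight  weight_plus_4
2       84  D202      30             34
6       37  D202      24             28
7       78  D202      40             44
9       25  D202       5              9
take 3 rows with smallest weight_plus_4:
   reorder   sku  weight  weight_plus_4
9       25  D202       5              9
6       37  D202      24             28
2       84  D202      30             34
So mean() = 23.6666666667.

23.6666666667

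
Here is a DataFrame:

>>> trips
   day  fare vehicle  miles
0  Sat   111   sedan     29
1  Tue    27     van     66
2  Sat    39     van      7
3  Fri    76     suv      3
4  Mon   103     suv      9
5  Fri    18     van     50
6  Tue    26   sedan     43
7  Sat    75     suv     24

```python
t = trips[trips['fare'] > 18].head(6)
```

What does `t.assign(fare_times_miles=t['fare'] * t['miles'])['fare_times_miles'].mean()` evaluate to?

1257.83333333

filter rows where fare > 18:
   day  fare vehicle  miles
0  Sat   111   sedan     29
1  Tue    27     van     66
2  Sat    39     van      7
3  Fri    76     suv      3
4  Mon   103     suv      9
6  Tue    26   sedan     43
7  Sat    75     suv     24
take first 6 rows:
   day  fare vehicle  miles
0  Sat   111   sedan     29
1  Tue    27     van     66
2  Sat    39     van      7
3  Fri    76     suv      3
4  Mon   103     suv      9
6  Tue    26   sedan     43
add column fare_times_miles = t['fare'] * t['miles']:
   day  fare vehicle  miles  fare_times_miles
0  Sat   111   sedan     29              3219
1  Tue    27     van     66              1782
2  Sat    39     van      7               273
3  Fri    76     suv      3               228
4  Mon   103     suv      9               927
6  Tue    26   sedan     43              1118
Finally, mean of column 'fare_times_miles' = 1257.83333333.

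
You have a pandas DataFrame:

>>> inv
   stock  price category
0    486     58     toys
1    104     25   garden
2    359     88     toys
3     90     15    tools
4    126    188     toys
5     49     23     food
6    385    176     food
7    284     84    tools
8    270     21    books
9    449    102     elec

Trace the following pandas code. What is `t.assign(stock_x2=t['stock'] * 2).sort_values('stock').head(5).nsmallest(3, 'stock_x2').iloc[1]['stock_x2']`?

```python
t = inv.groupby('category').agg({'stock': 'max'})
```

540

group by category, max of stock:
          stock
category       
books       270
elec        449
food        385
garden      104
tools       284
toys        486
add column stock_x2 = t['stock'] * 2:
          stock  stock_x2
category                 
books       270       540
elec        449       898
food        385       770
garden      104       208
tools       284       568
toys        486       972
sort by stock:
          stock  stock_x2
category                 
garden      104       208
books       270       540
tools       284       568
food        385       770
elec        449       898
toys        486       972
take first 5 rows:
          stock  stock_x2
category                 
garden      104       208
books       270       540
tools       284       568
food        385       770
elec        449       898
take 3 rows with smallest stock_x2:
          stock  stock_x2
category                 
garden      104       208
books       270       540
tools       284       568
Hence 540.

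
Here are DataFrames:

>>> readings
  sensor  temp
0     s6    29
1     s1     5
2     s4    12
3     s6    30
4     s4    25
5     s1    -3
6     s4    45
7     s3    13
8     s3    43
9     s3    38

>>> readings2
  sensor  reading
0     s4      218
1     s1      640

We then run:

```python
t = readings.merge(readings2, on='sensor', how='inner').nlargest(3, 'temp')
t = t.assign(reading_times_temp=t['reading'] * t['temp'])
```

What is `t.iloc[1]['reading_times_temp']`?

5450

merge on 'sensor' (how='inner') → 5 rows:
  sensor  temp  reading
0     s1     5      640
1     s4    12      218
2     s4    25      218
3     s1    -3      640
4     s4    45      218
take 3 rows with largest temp:
  sensor  temp  reading
4     s4    45      218
2     s4    25      218
1     s4    12      218
add column reading_times_temp = t['reading'] * t['temp']:
  sensor  temp  reading  reading_times_temp
4     s4    45      218                9810
2     s4    25      218                5450
1     s4    12      218                2616
Reading off the value at position 1, column 'reading_times_temp', we get 5450.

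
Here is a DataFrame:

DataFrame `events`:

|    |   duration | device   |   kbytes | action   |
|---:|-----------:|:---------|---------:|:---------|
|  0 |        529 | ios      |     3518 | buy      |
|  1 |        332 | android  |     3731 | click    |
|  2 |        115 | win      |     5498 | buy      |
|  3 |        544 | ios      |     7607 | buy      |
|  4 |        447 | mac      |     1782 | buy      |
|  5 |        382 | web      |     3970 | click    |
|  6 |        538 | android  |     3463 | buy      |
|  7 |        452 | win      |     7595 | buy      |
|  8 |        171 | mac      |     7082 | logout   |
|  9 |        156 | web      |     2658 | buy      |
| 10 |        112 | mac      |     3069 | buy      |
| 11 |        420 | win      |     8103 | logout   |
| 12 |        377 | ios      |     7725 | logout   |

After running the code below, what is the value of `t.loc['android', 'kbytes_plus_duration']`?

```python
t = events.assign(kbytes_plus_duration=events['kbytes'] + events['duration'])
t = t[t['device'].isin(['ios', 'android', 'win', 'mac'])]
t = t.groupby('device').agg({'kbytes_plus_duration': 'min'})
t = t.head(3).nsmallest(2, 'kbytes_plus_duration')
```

4001

add column kbytes_plus_duration = events['kbytes'] + events['duration']:
    duration   device  kbytes  action  kbytes_plus_duration
0        529      ios    3518     buy                  4047
1        332  android    3731   click                  4063
2        115      win    5498     buy                  5613
3        544      ios    7607     buy                  8151
4        447      mac    1782     buy                  2229
5        382      web    3970   click                  4352
6        538  android    3463     buy                  4001
7        452      win    7595     buy                  8047
8        171      mac    7082  logout                  7253
9        156      web    2658     buy                  2814
10       112      mac    3069     buy                  3181
11       420      win    8103  logout                  8523
12       377      ios    7725  logout                  8102
filter rows where device in ['ios', 'android', 'win', 'mac']:
    duration   device  kbytes  action  kbytes_plus_duration
0        529      ios    3518     buy                  4047
1        332  android    3731   click                  4063
2        115      win    5498     buy                  5613
3        544      ios    7607     buy                  8151
4        447      mac    1782     buy                  2229
6        538  android    3463     buy                  4001
7        452      win    7595     buy                  8047
8        171      mac    7082  logout                  7253
10       112      mac    3069     buy                  3181
11       420      win    8103  logout                  8523
12       377      ios    7725  logout                  8102
group by device, min of kbytes_plus_duration:
         kbytes_plus_duration
device                       
android                  4001
ios                      4047
mac                      2229
win                      5613
take first 3 rows:
         kbytes_plus_duration
device                       
android                  4001
ios                      4047
mac                      2229
take 2 rows with smallest kbytes_plus_duration:
         kbytes_plus_duration
device                       
mac                      2229
android                  4001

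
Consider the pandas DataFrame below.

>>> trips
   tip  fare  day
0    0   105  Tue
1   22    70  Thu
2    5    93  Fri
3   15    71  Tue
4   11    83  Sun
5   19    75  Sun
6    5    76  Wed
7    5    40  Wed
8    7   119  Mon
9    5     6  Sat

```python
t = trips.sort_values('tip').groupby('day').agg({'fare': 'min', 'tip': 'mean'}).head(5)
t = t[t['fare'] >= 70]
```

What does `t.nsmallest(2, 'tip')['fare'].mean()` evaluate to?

106.0

sort by tip:
   tip  fare  day
0    0   105  Tue
2    5    93  Fri
6    5    76  Wed
7    5    40  Wed
9    5     6  Sat
8    7   119  Mon
4   11    83  Sun
3   15    71  Tue
5   19    75  Sun
1   22    70  Thu
group by day: min(fare), mean(tip):
     fare   tip
day            
Fri    93   5.0
Mon   119   7.0
Sat     6   5.0
Sun    75  15.0
Thu    70  22.0
Tue    71   7.5
Wed    40   5.0
take first 5 rows:
     fare   tip
day            
Fri    93   5.0
Mon   119   7.0
Sat     6   5.0
Sun    75  15.0
Thu    70  22.0
filter rows where fare >= 70:
     fare   tip
day            
Fri    93   5.0
Mon   119   7.0
Sun    75  15.0
Thu    70  22.0
take 2 rows with smallest tip:
     fare  tip
day           
Fri    93  5.0
Mon   119  7.0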